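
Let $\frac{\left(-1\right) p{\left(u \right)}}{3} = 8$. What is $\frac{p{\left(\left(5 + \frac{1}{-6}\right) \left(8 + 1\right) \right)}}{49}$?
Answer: $- \frac{24}{49} \approx -0.4898$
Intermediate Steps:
$p{\left(u \right)} = -24$ ($p{\left(u \right)} = \left(-3\right) 8 = -24$)
$\frac{p{\left(\left(5 + \frac{1}{-6}\right) \left(8 + 1\right) \right)}}{49} = - \frac{24}{49}$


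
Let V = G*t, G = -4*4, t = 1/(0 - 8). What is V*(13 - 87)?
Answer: -148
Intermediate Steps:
t = -1/8 (t = 1/(-8) = -1/8 ≈ -0.12500)
G = -16
V = 2 (V = -16*(-1/8) = 2)
V*(13 - 87) = 2*(13 - 87) = 2*(-74) = -148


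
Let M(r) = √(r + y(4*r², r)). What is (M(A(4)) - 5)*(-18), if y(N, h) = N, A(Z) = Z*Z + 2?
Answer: 90 - 54*√146 ≈ -562.48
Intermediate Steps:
A(Z) = 2 + Z² (A(Z) = Z² + 2 = 2 + Z²)
M(r) = √(r + 4*r²)
(M(A(4)) - 5)*(-18) = (√((2 + 4²)*(1 + 4*(2 + 4²))) - 5)*(-18) = (√((2 + 16)*(1 + 4*(2 + 16))) - 5)*(-18) = (√(18*(1 + 4*18)) - 5)*(-18) = (√(18*(1 + 72)) - 5)*(-18) = (√(18*73) - 5)*(-18) = (√1314 - 5)*(-18) = (3*√146 - 5)*(-18) = (-5 + 3*√146)*(-18) = 90 - 54*√146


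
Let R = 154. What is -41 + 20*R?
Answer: 3039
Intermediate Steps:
-41 + 20*R = -41 + 20*154 = -41 + 3080 = 3039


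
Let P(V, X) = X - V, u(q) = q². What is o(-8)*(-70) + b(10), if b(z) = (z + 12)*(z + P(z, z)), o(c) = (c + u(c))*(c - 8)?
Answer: 62940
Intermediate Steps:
o(c) = (-8 + c)*(c + c²) (o(c) = (c + c²)*(c - 8) = (c + c²)*(-8 + c) = (-8 + c)*(c + c²))
b(z) = z*(12 + z) (b(z) = (z + 12)*(z + (z - z)) = (12 + z)*(z + 0) = (12 + z)*z = z*(12 + z))
o(-8)*(-70) + b(10) = -8*(-8 + (-8)² - 7*(-8))*(-70) + 10*(12 + 10) = -8*(-8 + 64 + 56)*(-70) + 10*22 = -8*112*(-70) + 220 = -896*(-70) + 220 = 62720 + 220 = 62940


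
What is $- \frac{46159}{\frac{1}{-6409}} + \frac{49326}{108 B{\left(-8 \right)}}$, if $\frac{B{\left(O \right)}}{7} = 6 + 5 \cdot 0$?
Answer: $\frac{223649779657}{756} \approx 2.9583 \cdot 10^{8}$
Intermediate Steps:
$B{\left(O \right)} = 42$ ($B{\left(O \right)} = 7 \left(6 + 5 \cdot 0\right) = 7 \left(6 + 0\right) = 7 \cdot 6 = 42$)
$- \frac{46159}{\frac{1}{-6409}} + \frac{49326}{108 B{\left(-8 \right)}} = - \frac{46159}{\frac{1}{-6409}} + \frac{49326}{108 \cdot 42} = - \frac{46159}{- \frac{1}{6409}} + \frac{49326}{4536} = \left(-46159\right) \left(-6409\right) + 49326 \cdot \frac{1}{4536} = 295833031 + \frac{8221}{756} = \frac{223649779657}{756}$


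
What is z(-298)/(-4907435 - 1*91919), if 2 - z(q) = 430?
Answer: 214/2499677 ≈ 8.5611e-5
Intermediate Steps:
z(q) = -428 (z(q) = 2 - 1*430 = 2 - 430 = -428)
z(-298)/(-4907435 - 1*91919) = -428/(-4907435 - 1*91919) = -428/(-4907435 - 91919) = -428/(-4999354) = -428*(-1/4999354) = 214/2499677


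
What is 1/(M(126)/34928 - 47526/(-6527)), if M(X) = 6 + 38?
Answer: 56993764/415068829 ≈ 0.13731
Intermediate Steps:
M(X) = 44
1/(M(126)/34928 - 47526/(-6527)) = 1/(44/34928 - 47526/(-6527)) = 1/(44*(1/34928) - 47526*(-1/6527)) = 1/(11/8732 + 47526/6527) = 1/(415068829/56993764) = 56993764/415068829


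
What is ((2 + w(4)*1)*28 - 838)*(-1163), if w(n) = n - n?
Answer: 909466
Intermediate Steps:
w(n) = 0
((2 + w(4)*1)*28 - 838)*(-1163) = ((2 + 0*1)*28 - 838)*(-1163) = ((2 + 0)*28 - 838)*(-1163) = (2*28 - 838)*(-1163) = (56 - 838)*(-1163) = -782*(-1163) = 909466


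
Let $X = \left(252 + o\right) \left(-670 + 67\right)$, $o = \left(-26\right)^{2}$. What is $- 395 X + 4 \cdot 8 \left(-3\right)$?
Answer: $221035584$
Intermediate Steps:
$o = 676$
$X = -559584$ ($X = \left(252 + 676\right) \left(-670 + 67\right) = 928 \left(-603\right) = -559584$)
$- 395 X + 4 \cdot 8 \left(-3\right) = \left(-395\right) \left(-559584\right) + 4 \cdot 8 \left(-3\right) = 221035680 + 32 \left(-3\right) = 221035680 - 96 = 221035584$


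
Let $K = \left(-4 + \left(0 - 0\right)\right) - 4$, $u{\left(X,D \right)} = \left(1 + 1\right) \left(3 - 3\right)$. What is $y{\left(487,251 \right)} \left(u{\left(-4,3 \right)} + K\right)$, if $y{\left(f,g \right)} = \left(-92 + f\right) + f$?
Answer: $-7056$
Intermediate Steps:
$u{\left(X,D \right)} = 0$ ($u{\left(X,D \right)} = 2 \cdot 0 = 0$)
$K = -8$ ($K = \left(-4 + \left(0 + 0\right)\right) - 4 = \left(-4 + 0\right) - 4 = -4 - 4 = -8$)
$y{\left(f,g \right)} = -92 + 2 f$
$y{\left(487,251 \right)} \left(u{\left(-4,3 \right)} + K\right) = \left(-92 + 2 \cdot 487\right) \left(0 - 8\right) = \left(-92 + 974\right) \left(-8\right) = 882 \left(-8\right) = -7056$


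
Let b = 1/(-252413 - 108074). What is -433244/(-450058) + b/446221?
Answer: 4977876687444995/5171065787899169 ≈ 0.96264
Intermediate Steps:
b = -1/360487 (b = 1/(-360487) = -1/360487 ≈ -2.7740e-6)
-433244/(-450058) + b/446221 = -433244/(-450058) - 1/360487/446221 = -433244*(-1/450058) - 1/360487*1/446221 = 30946/32147 - 1/160856869627 = 4977876687444995/5171065787899169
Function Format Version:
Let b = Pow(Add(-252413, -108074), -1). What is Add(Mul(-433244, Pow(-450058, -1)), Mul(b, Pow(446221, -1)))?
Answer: Rational(4977876687444995, 5171065787899169) ≈ 0.96264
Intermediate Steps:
b = Rational(-1, 360487) (b = Pow(-360487, -1) = Rational(-1, 360487) ≈ -2.7740e-6)
Add(Mul(-433244, Pow(-450058, -1)), Mul(b, Pow(446221, -1))) = Add(Mul(-433244, Pow(-450058, -1)), Mul(Rational(-1, 360487), Pow(446221, -1))) = Add(Mul(-433244, Rational(-1, 450058)), Mul(Rational(-1, 360487), Rational(1, 446221))) = Add(Rational(30946, 32147), Rational(-1, 160856869627)) = Rational(4977876687444995, 5171065787899169)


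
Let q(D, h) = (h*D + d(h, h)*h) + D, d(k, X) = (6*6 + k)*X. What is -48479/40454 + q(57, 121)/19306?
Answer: 23083610685/195251231 ≈ 118.23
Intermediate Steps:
d(k, X) = X*(36 + k) (d(k, X) = (36 + k)*X = X*(36 + k))
q(D, h) = D + D*h + h²*(36 + h) (q(D, h) = (h*D + (h*(36 + h))*h) + D = (D*h + h²*(36 + h)) + D = D + D*h + h²*(36 + h))
-48479/40454 + q(57, 121)/19306 = -48479/40454 + (57 + 57*121 + 121²*(36 + 121))/19306 = -48479*1/40454 + (57 + 6897 + 14641*157)*(1/19306) = -48479/40454 + (57 + 6897 + 2298637)*(1/19306) = -48479/40454 + 2305591*(1/19306) = -48479/40454 + 2305591/19306 = 23083610685/195251231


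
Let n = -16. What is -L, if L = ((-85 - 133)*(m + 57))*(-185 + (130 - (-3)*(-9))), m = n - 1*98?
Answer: 1018932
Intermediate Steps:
m = -114 (m = -16 - 1*98 = -16 - 98 = -114)
L = -1018932 (L = ((-85 - 133)*(-114 + 57))*(-185 + (130 - (-3)*(-9))) = (-218*(-57))*(-185 + (130 - 1*27)) = 12426*(-185 + (130 - 27)) = 12426*(-185 + 103) = 12426*(-82) = -1018932)
-L = -1*(-1018932) = 1018932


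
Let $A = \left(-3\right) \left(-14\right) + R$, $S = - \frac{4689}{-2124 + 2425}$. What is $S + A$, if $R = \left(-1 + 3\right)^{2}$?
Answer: $\frac{9157}{301} \approx 30.422$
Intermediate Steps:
$R = 4$ ($R = 2^{2} = 4$)
$S = - \frac{4689}{301} \approx -15.578$
$A = 46$ ($A = \left(-3\right) \left(-14\right) + 4 = 42 + 4 = 46$)
$S + A = - \frac{4689}{301} + 46 = \frac{9157}{301}$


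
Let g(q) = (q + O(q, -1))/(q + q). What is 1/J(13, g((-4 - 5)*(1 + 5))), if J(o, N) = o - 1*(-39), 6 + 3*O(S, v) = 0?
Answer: 1/52 ≈ 0.019231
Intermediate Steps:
O(S, v) = -2 (O(S, v) = -2 + (⅓)*0 = -2 + 0 = -2)
g(q) = (-2 + q)/(2*q) (g(q) = (q - 2)/(q + q) = (-2 + q)/((2*q)) = (-2 + q)*(1/(2*q)) = (-2 + q)/(2*q))
J(o, N) = 39 + o (J(o, N) = o + 39 = 39 + o)
1/J(13, g((-4 - 5)*(1 + 5))) = 1/(39 + 13) = 1/52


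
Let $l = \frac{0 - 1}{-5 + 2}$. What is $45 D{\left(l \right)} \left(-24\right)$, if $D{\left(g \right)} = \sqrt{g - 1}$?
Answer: $- 360 i \sqrt{6} \approx - 881.82 i$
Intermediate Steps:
$l = \frac{1}{3}$ ($l = - \frac{1}{-3} = \left(-1\right) \left(- \frac{1}{3}\right) = \frac{1}{3} \approx 0.33333$)
$D{\left(g \right)} = \sqrt{-1 + g}$
$45 D{\left(l \right)} \left(-24\right) = 45 \sqrt{-1 + \frac{1}{3}} \left(-24\right) = 45 \sqrt{- \frac{2}{3}} \left(-24\right) = 45 \frac{i \sqrt{6}}{3} \left(-24\right) = 15 i \sqrt{6} \left(-24\right) = - 360 i \sqrt{6}$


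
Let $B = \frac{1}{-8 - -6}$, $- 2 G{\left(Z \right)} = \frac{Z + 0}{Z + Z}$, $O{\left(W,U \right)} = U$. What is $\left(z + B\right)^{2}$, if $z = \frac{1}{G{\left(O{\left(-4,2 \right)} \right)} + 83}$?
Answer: $\frac{104329}{438244} \approx 0.23806$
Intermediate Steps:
$G{\left(Z \right)} = - \frac{1}{4}$ ($G{\left(Z \right)} = - \frac{\left(Z + 0\right) \frac{1}{Z + Z}}{2} = - \frac{Z \frac{1}{2 Z}}{2} = \left(- \frac{1}{2}\right) \frac{1}{2} = - \frac{1}{4}$)
$z = \frac{4}{331}$ ($z = \frac{1}{- \frac{1}{4} + 83} = \frac{1}{\frac{331}{4}} = \frac{4}{331} \approx 0.012085$)
$B = - \frac{1}{2}$ ($B = \frac{1}{-8 + 6} = \frac{1}{-2} = - \frac{1}{2} \approx -0.5$)
$\left(z + B\right)^{2} = \left(\frac{4}{331} - \frac{1}{2}\right)^{2} = \left(- \frac{323}{662}\right)^{2} = \frac{104329}{438244}$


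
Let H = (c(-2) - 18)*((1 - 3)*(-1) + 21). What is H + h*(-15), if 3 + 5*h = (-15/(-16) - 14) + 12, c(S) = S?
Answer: -7165/16 ≈ -447.81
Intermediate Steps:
H = -460 (H = (-2 - 18)*((1 - 3)*(-1) + 21) = -20*(-2*(-1) + 21) = -20*(2 + 21) = -20*23 = -460)
h = -13/16 (h = -⅗ + ((-15/(-16) - 14) + 12)/5 = -⅗ + ((-15*(-1/16) - 14) + 12)/5 = -⅗ + ((15/16 - 14) + 12)/5 = -⅗ + (-209/16 + 12)/5 = -⅗ + (⅕)*(-17/16) = -⅗ - 17/80 = -13/16 ≈ -0.81250)
H + h*(-15) = -460 - 13/16*(-15) = -460 + 195/16 = -7165/16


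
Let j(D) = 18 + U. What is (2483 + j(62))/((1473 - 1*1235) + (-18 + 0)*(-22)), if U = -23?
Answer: 1239/317 ≈ 3.9085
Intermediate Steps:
j(D) = -5 (j(D) = 18 - 23 = -5)
(2483 + j(62))/((1473 - 1*1235) + (-18 + 0)*(-22)) = (2483 - 5)/((1473 - 1*1235) + (-18 + 0)*(-22)) = 2478/((1473 - 1235) - 18*(-22)) = 2478/(238 + 396) = 2478/634 = 2478*(1/634) = 1239/317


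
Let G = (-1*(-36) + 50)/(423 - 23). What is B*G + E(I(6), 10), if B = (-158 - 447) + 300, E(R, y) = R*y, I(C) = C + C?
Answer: 2177/40 ≈ 54.425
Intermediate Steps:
I(C) = 2*C
B = -305 (B = -605 + 300 = -305)
G = 43/200 (G = (36 + 50)/400 = 86*(1/400) = 43/200 ≈ 0.21500)
B*G + E(I(6), 10) = -305*43/200 + (2*6)*10 = -2623/40 + 12*10 = -2623/40 + 120 = 2177/40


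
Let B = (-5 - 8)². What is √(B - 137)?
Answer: 4*√2 ≈ 5.6569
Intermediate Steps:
B = 169 (B = (-13)² = 169)
√(B - 137) = √(169 - 137) = √32 = 4*√2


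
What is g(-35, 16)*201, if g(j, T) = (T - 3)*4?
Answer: 10452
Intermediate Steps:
g(j, T) = -12 + 4*T (g(j, T) = (-3 + T)*4 = -12 + 4*T)
g(-35, 16)*201 = (-12 + 4*16)*201 = (-12 + 64)*201 = 52*201 = 10452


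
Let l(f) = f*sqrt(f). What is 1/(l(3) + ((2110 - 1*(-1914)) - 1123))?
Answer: 967/2805258 - sqrt(3)/2805258 ≈ 0.00034409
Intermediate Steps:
l(f) = f**(3/2)
1/(l(3) + ((2110 - 1*(-1914)) - 1123)) = 1/(3**(3/2) + ((2110 - 1*(-1914)) - 1123)) = 1/(3*sqrt(3) + ((2110 + 1914) - 1123)) = 1/(3*sqrt(3) + (4024 - 1123)) = 1/(3*sqrt(3) + 2901) = 1/(2901 + 3*sqrt(3))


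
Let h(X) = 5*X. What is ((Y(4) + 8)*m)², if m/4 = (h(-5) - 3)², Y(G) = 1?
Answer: 796594176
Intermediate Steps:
m = 3136 (m = 4*(5*(-5) - 3)² = 4*(-25 - 3)² = 4*(-28)² = 4*784 = 3136)
((Y(4) + 8)*m)² = ((1 + 8)*3136)² = (9*3136)² = 28224² = 796594176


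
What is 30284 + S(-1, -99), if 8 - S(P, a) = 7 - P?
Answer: 30284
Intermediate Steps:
S(P, a) = 1 + P (S(P, a) = 8 - (7 - P) = 8 + (-7 + P) = 1 + P)
30284 + S(-1, -99) = 30284 + (1 - 1) = 30284 + 0 = 30284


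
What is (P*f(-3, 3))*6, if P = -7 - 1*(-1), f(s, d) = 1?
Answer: -36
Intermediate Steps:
P = -6 (P = -7 + 1 = -6)
(P*f(-3, 3))*6 = -6*1*6 = -6*6 = -36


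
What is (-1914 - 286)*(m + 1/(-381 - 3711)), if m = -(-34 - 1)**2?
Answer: 250635050/93 ≈ 2.6950e+6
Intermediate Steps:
m = -1225 (m = -1*(-35)**2 = -1*1225 = -1225)
(-1914 - 286)*(m + 1/(-381 - 3711)) = (-1914 - 286)*(-1225 + 1/(-381 - 3711)) = -2200*(-1225 + 1/(-4092)) = -2200*(-1225 - 1/4092) = -2200*(-5012701/4092) = 250635050/93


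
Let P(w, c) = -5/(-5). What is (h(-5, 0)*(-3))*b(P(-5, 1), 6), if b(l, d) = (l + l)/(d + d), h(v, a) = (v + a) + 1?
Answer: 2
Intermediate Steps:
P(w, c) = 1 (P(w, c) = -5*(-⅕) = 1)
h(v, a) = 1 + a + v (h(v, a) = (a + v) + 1 = 1 + a + v)
b(l, d) = l/d (b(l, d) = (2*l)/((2*d)) = (2*l)*(1/(2*d)) = l/d)
(h(-5, 0)*(-3))*b(P(-5, 1), 6) = ((1 + 0 - 5)*(-3))*(1/6) = (-4*(-3))*(1*(⅙)) = 12*(⅙) = 2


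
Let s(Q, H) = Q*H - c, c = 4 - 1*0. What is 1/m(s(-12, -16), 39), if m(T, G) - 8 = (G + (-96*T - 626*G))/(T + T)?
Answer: -376/39415 ≈ -0.0095395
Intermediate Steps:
c = 4 (c = 4 + 0 = 4)
s(Q, H) = -4 + H*Q (s(Q, H) = Q*H - 1*4 = H*Q - 4 = -4 + H*Q)
m(T, G) = 8 + (-625*G - 96*T)/(2*T) (m(T, G) = 8 + (G + (-96*T - 626*G))/(T + T) = 8 + (G + (-626*G - 96*T))/((2*T)) = 8 + (-625*G - 96*T)*(1/(2*T)) = 8 + (-625*G - 96*T)/(2*T))
1/m(s(-12, -16), 39) = 1/(-40 - 625/2*39/(-4 - 16*(-12))) = 1/(-40 - 625/2*39/(-4 + 192)) = 1/(-40 - 625/2*39/188) = 1/(-40 - 625/2*39*1/188) = 1/(-40 - 24375/376) = 1/(-39415/376) = -376/39415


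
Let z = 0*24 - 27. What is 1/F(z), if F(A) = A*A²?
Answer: -1/19683 ≈ -5.0805e-5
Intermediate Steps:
z = -27 (z = 0 - 27 = -27)
F(A) = A³
1/F(z) = 1/((-27)³) = 1/(-19683) = -1/19683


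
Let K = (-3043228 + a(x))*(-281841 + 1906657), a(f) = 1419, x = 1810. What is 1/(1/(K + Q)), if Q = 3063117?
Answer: -4942376869027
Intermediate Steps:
K = -4942379932144 (K = (-3043228 + 1419)*(-281841 + 1906657) = -3041809*1624816 = -4942379932144)
1/(1/(K + Q)) = 1/(1/(-4942379932144 + 3063117)) = 1/(1/(-4942376869027)) = 1/(-1/4942376869027) = -4942376869027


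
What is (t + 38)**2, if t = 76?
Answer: 12996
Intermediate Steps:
(t + 38)**2 = (76 + 38)**2 = 114**2 = 12996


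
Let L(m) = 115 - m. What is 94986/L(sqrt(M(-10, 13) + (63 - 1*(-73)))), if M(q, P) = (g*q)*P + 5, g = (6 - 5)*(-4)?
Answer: 606855/698 + 5277*sqrt(661)/698 ≈ 1063.8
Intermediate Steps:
g = -4 (g = 1*(-4) = -4)
M(q, P) = 5 - 4*P*q (M(q, P) = (-4*q)*P + 5 = -4*P*q + 5 = 5 - 4*P*q)
94986/L(sqrt(M(-10, 13) + (63 - 1*(-73)))) = 94986/(115 - sqrt((5 - 4*13*(-10)) + (63 - 1*(-73)))) = 94986/(115 - sqrt((5 + 520) + (63 + 73))) = 94986/(115 - sqrt(525 + 136)) = 94986/(115 - sqrt(661))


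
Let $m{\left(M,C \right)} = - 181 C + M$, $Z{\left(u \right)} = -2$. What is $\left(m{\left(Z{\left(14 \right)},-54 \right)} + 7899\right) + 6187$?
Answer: $23858$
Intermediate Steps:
$m{\left(M,C \right)} = M - 181 C$
$\left(m{\left(Z{\left(14 \right)},-54 \right)} + 7899\right) + 6187 = \left(\left(-2 - -9774\right) + 7899\right) + 6187 = \left(\left(-2 + 9774\right) + 7899\right) + 6187 = \left(9772 + 7899\right) + 6187 = 17671 + 6187 = 23858$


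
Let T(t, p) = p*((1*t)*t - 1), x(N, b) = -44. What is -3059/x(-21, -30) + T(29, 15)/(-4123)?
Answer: 1722551/25916 ≈ 66.467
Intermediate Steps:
T(t, p) = p*(-1 + t²) (T(t, p) = p*(t*t - 1) = p*(t² - 1) = p*(-1 + t²))
-3059/x(-21, -30) + T(29, 15)/(-4123) = -3059/(-44) + (15*(-1 + 29²))/(-4123) = -3059*(-1/44) + (15*(-1 + 841))*(-1/4123) = 3059/44 + (15*840)*(-1/4123) = 3059/44 + 12600*(-1/4123) = 3059/44 - 1800/589 = 1722551/25916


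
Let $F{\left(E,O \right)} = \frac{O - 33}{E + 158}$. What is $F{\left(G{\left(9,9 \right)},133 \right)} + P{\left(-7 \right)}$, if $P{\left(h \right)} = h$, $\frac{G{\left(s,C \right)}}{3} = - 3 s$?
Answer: $- \frac{439}{77} \approx -5.7013$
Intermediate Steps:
$G{\left(s,C \right)} = - 9 s$ ($G{\left(s,C \right)} = 3 \left(- 3 s\right) = - 9 s$)
$F{\left(E,O \right)} = \frac{-33 + O}{158 + E}$
$F{\left(G{\left(9,9 \right)},133 \right)} + P{\left(-7 \right)} = \frac{-33 + 133}{158 - 81} - 7 = \frac{1}{158 - 81} \cdot 100 - 7 = \frac{1}{77} \cdot 100 - 7 = \frac{100}{77} - 7 = - \frac{439}{77}$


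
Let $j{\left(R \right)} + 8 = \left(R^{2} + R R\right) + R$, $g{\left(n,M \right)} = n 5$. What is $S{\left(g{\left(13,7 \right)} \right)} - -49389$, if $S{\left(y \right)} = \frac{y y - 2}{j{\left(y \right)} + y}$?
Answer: $\frac{423366731}{8572} \approx 49390.0$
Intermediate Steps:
$g{\left(n,M \right)} = 5 n$
$j{\left(R \right)} = -8 + R + 2 R^{2}$ ($j{\left(R \right)} = -8 + \left(\left(R^{2} + R R\right) + R\right) = -8 + \left(\left(R^{2} + R^{2}\right) + R\right) = -8 + \left(2 R^{2} + R\right) = -8 + \left(R + 2 R^{2}\right) = -8 + R + 2 R^{2}$)
$S{\left(y \right)} = \frac{-2 + y^{2}}{-8 + 2 y + 2 y^{2}}$ ($S{\left(y \right)} = \frac{y y - 2}{\left(-8 + y + 2 y^{2}\right) + y} = \frac{y^{2} - 2}{-8 + 2 y + 2 y^{2}} = \frac{-2 + y^{2}}{-8 + 2 y + 2 y^{2}}$)
$S{\left(g{\left(13,7 \right)} \right)} - -49389 = \frac{-1 + \frac{\left(5 \cdot 13\right)^{2}}{2}}{-4 + 5 \cdot 13 + \left(5 \cdot 13\right)^{2}} - -49389 = \frac{-1 + \frac{65^{2}}{2}}{-4 + 65 + 65^{2}} + 49389 = \frac{-1 + \frac{1}{2} \cdot 4225}{-4 + 65 + 4225} + 49389 = \frac{-1 + \frac{4225}{2}}{4286} + 49389 = \frac{1}{4286} \cdot \frac{4223}{2} + 49389 = \frac{4223}{8572} + 49389 = \frac{423366731}{8572}$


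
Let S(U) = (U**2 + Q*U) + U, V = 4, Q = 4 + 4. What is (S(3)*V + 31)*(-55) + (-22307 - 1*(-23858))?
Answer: -8074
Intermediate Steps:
Q = 8
S(U) = U**2 + 9*U (S(U) = (U**2 + 8*U) + U = U**2 + 9*U)
(S(3)*V + 31)*(-55) + (-22307 - 1*(-23858)) = ((3*(9 + 3))*4 + 31)*(-55) + (-22307 - 1*(-23858)) = ((3*12)*4 + 31)*(-55) + (-22307 + 23858) = (36*4 + 31)*(-55) + 1551 = (144 + 31)*(-55) + 1551 = 175*(-55) + 1551 = -9625 + 1551 = -8074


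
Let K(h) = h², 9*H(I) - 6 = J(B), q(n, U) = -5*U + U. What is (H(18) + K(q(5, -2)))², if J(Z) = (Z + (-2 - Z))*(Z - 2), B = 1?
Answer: 341056/81 ≈ 4210.6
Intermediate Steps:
J(Z) = 4 - 2*Z (J(Z) = -2*(-2 + Z) = 4 - 2*Z)
q(n, U) = -4*U
H(I) = 8/9 (H(I) = ⅔ + (4 - 2*1)/9 = ⅔ + (4 - 2)/9 = ⅔ + (⅑)*2 = ⅔ + 2/9 = 8/9)
(H(18) + K(q(5, -2)))² = (8/9 + (-4*(-2))²)² = (8/9 + 8²)² = (8/9 + 64)² = (584/9)² = 341056/81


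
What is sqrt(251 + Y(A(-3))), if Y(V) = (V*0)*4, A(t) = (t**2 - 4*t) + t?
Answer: sqrt(251) ≈ 15.843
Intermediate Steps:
A(t) = t**2 - 3*t
Y(V) = 0 (Y(V) = 0*4 = 0)
sqrt(251 + Y(A(-3))) = sqrt(251 + 0) = sqrt(251)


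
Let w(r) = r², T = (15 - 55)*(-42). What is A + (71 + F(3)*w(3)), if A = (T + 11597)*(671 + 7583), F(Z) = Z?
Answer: 109588456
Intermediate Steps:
T = 1680 (T = -40*(-42) = 1680)
A = 109588358 (A = (1680 + 11597)*(671 + 7583) = 13277*8254 = 109588358)
A + (71 + F(3)*w(3)) = 109588358 + (71 + 3*3²) = 109588358 + (71 + 3*9) = 109588358 + (71 + 27) = 109588358 + 98 = 109588456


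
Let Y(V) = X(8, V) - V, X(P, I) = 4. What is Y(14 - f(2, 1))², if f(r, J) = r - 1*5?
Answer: 169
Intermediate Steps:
f(r, J) = -5 + r (f(r, J) = r - 5 = -5 + r)
Y(V) = 4 - V
Y(14 - f(2, 1))² = (4 - (14 - (-5 + 2)))² = (4 - (14 - 1*(-3)))² = (4 - (14 + 3))² = (4 - 1*17)² = (4 - 17)² = (-13)² = 169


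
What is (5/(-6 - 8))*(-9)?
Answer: 45/14 ≈ 3.2143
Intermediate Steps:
(5/(-6 - 8))*(-9) = (5/(-14))*(-9) = (5*(-1/14))*(-9) = -5/14*(-9) = 45/14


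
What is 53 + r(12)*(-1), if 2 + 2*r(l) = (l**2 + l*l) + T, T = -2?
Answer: -89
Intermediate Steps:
r(l) = -2 + l**2 (r(l) = -1 + ((l**2 + l*l) - 2)/2 = -1 + ((l**2 + l**2) - 2)/2 = -1 + (2*l**2 - 2)/2 = -1 + (-2 + 2*l**2)/2 = -1 + (-1 + l**2) = -2 + l**2)
53 + r(12)*(-1) = 53 + (-2 + 12**2)*(-1) = 53 + (-2 + 144)*(-1) = 53 + 142*(-1) = 53 - 142 = -89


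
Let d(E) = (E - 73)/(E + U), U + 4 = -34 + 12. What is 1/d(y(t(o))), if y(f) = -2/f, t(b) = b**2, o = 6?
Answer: 469/1315 ≈ 0.35665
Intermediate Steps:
U = -26 (U = -4 + (-34 + 12) = -4 - 22 = -26)
d(E) = (-73 + E)/(-26 + E) (d(E) = (E - 73)/(E - 26) = (-73 + E)/(-26 + E))
1/d(y(t(o))) = 1/((-73 - 2/(6**2))/(-26 - 2/(6**2))) = 1/((-73 - 2/36)/(-26 - 2/36)) = 1/((-73 - 2*1/36)/(-26 - 2*1/36)) = 1/((-73 - 1/18)/(-26 - 1/18)) = 1/(-1315/18/(-469/18)) = 1/(-18/469*(-1315/18)) = 1/(1315/469) = 469/1315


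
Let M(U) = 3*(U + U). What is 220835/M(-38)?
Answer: -220835/228 ≈ -968.57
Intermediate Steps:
M(U) = 6*U (M(U) = 3*(2*U) = 6*U)
220835/M(-38) = 220835/((6*(-38))) = 220835/(-228) = 220835*(-1/228) = -220835/228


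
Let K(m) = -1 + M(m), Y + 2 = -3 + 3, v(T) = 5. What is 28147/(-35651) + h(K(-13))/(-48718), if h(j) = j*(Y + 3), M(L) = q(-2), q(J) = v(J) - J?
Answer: -97962818/124060387 ≈ -0.78964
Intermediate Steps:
q(J) = 5 - J
Y = -2 (Y = -2 + (-3 + 3) = -2 + 0 = -2)
M(L) = 7 (M(L) = 5 - 1*(-2) = 5 + 2 = 7)
K(m) = 6 (K(m) = -1 + 7 = 6)
h(j) = j (h(j) = j*(-2 + 3) = j*1 = j)
28147/(-35651) + h(K(-13))/(-48718) = 28147/(-35651) + 6/(-48718) = 28147*(-1/35651) + 6*(-1/48718) = -4021/5093 - 3/24359 = -97962818/124060387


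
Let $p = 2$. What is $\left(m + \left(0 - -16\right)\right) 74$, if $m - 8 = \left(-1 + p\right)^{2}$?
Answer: $1850$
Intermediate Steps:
$m = 9$ ($m = 8 + \left(-1 + 2\right)^{2} = 8 + 1^{2} = 8 + 1 = 9$)
$\left(m + \left(0 - -16\right)\right) 74 = \left(9 + \left(0 - -16\right)\right) 74 = \left(9 + \left(0 + 16\right)\right) 74 = \left(9 + 16\right) 74 = 25 \cdot 74 = 1850$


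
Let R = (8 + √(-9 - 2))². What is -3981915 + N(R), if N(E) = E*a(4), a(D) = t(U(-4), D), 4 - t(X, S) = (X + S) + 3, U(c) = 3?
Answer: -3982233 - 96*I*√11 ≈ -3.9822e+6 - 318.4*I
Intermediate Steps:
t(X, S) = 1 - S - X (t(X, S) = 4 - ((X + S) + 3) = 4 - ((S + X) + 3) = 4 - (3 + S + X) = 4 + (-3 - S - X) = 1 - S - X)
R = (8 + I*√11)² (R = (8 + √(-11))² = (8 + I*√11)² ≈ 53.0 + 53.066*I)
a(D) = -2 - D (a(D) = 1 - D - 1*3 = 1 - D - 3 = -2 - D)
N(E) = -6*E (N(E) = E*(-2 - 1*4) = E*(-2 - 4) = E*(-6) = -6*E)
-3981915 + N(R) = -3981915 - 6*(8 + I*√11)²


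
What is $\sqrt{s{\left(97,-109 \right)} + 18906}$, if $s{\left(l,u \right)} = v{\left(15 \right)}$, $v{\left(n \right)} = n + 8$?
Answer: $\sqrt{18929} \approx 137.58$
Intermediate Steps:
$v{\left(n \right)} = 8 + n$
$s{\left(l,u \right)} = 23$ ($s{\left(l,u \right)} = 8 + 15 = 23$)
$\sqrt{s{\left(97,-109 \right)} + 18906} = \sqrt{23 + 18906} = \sqrt{18929}$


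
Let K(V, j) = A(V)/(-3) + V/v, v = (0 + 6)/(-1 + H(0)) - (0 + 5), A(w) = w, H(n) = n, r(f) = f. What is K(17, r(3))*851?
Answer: -202538/33 ≈ -6137.5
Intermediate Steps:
v = -11 (v = (0 + 6)/(-1 + 0) - (0 + 5) = 6/(-1) - 1*5 = 6*(-1) - 5 = -6 - 5 = -11)
K(V, j) = -14*V/33 (K(V, j) = V/(-3) + V/(-11) = V*(-⅓) + V*(-1/11) = -V/3 - V/11 = -14*V/33)
K(17, r(3))*851 = -14/33*17*851 = -238/33*851 = -202538/33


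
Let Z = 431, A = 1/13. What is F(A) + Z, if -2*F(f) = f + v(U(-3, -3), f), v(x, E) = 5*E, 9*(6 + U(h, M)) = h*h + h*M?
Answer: 5600/13 ≈ 430.77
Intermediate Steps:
U(h, M) = -6 + h²/9 + M*h/9 (U(h, M) = -6 + (h*h + h*M)/9 = -6 + (h² + M*h)/9 = -6 + (h²/9 + M*h/9) = -6 + h²/9 + M*h/9)
A = 1/13 ≈ 0.076923
F(f) = -3*f (F(f) = -(f + 5*f)/2 = -3*f)
F(A) + Z = -3*1/13 + 431 = -3/13 + 431 = 5600/13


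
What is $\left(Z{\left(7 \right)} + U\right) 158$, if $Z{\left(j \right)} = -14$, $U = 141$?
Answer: $20066$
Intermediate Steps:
$\left(Z{\left(7 \right)} + U\right) 158 = \left(-14 + 141\right) 158 = 127 \cdot 158 = 20066$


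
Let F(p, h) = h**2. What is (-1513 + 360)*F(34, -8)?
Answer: -73792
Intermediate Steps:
(-1513 + 360)*F(34, -8) = (-1513 + 360)*(-8)**2 = -1153*64 = -73792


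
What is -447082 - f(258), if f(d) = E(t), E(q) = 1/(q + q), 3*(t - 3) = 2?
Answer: -9835807/22 ≈ -4.4708e+5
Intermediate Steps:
t = 11/3 (t = 3 + (⅓)*2 = 3 + ⅔ = 11/3 ≈ 3.6667)
E(q) = 1/(2*q)
f(d) = 3/22 (f(d) = 1/(2*(11/3)) = (½)*(3/11) = 3/22)
-447082 - f(258) = -447082 - 1*3/22 = -447082 - 3/22 = -9835807/22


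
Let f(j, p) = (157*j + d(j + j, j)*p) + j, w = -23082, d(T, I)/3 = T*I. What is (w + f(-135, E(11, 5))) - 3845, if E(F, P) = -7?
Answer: -813707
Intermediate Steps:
d(T, I) = 3*I*T (d(T, I) = 3*(T*I) = 3*(I*T) = 3*I*T)
f(j, p) = 158*j + 6*p*j**2 (f(j, p) = (157*j + (3*j*(j + j))*p) + j = (157*j + (3*j*(2*j))*p) + j = (157*j + (6*j**2)*p) + j = (157*j + 6*p*j**2) + j = 158*j + 6*p*j**2)
(w + f(-135, E(11, 5))) - 3845 = (-23082 + 2*(-135)*(79 + 3*(-135)*(-7))) - 3845 = (-23082 + 2*(-135)*(79 + 2835)) - 3845 = (-23082 + 2*(-135)*2914) - 3845 = (-23082 - 786780) - 3845 = -809862 - 3845 = -813707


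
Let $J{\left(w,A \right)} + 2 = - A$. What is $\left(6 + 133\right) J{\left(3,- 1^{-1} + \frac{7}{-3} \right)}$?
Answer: $\frac{556}{3} \approx 185.33$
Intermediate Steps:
$J{\left(w,A \right)} = -2 - A$
$\left(6 + 133\right) J{\left(3,- 1^{-1} + \frac{7}{-3} \right)} = \left(6 + 133\right) \left(-2 - \left(- 1^{-1} + \frac{7}{-3}\right)\right) = 139 \left(-2 - \left(\left(-1\right) 1 + 7 \left(- \frac{1}{3}\right)\right)\right) = 139 \left(-2 - \left(-1 - \frac{7}{3}\right)\right) = 139 \left(-2 - - \frac{10}{3}\right) = 139 \left(-2 + \frac{10}{3}\right) = 139 \cdot \frac{4}{3} = \frac{556}{3}$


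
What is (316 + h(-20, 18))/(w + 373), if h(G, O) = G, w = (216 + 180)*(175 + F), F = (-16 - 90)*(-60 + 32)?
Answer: 296/1245001 ≈ 0.00023775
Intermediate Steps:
F = 2968 (F = -106*(-28) = 2968)
w = 1244628 (w = (216 + 180)*(175 + 2968) = 396*3143 = 1244628)
(316 + h(-20, 18))/(w + 373) = (316 - 20)/(1244628 + 373) = 296/1245001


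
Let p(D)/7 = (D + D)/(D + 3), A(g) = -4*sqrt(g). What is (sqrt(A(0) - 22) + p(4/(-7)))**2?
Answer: (-56 + 17*I*sqrt(22))**2/289 ≈ -11.149 - 30.902*I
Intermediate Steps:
p(D) = 14*D/(3 + D) (p(D) = 7*((D + D)/(D + 3)) = 7*((2*D)/(3 + D)) = 7*(2*D/(3 + D)) = 14*D/(3 + D))
(sqrt(A(0) - 22) + p(4/(-7)))**2 = (sqrt(-4*sqrt(0) - 22) + 14*(4/(-7))/(3 + 4/(-7)))**2 = (sqrt(-4*0 - 22) + 14*(4*(-1/7))/(3 + 4*(-1/7)))**2 = (sqrt(0 - 22) + 14*(-4/7)/(3 - 4/7))**2 = (sqrt(-22) + 14*(-4/7)/(17/7))**2 = (I*sqrt(22) + 14*(-4/7)*(7/17))**2 = (I*sqrt(22) - 56/17)**2 = (-56/17 + I*sqrt(22))**2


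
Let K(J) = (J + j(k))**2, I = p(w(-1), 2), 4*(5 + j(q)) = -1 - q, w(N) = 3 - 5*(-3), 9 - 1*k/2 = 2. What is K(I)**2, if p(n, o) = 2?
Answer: 531441/256 ≈ 2075.9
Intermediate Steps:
k = 14 (k = 18 - 2*2 = 18 - 4 = 14)
w(N) = 18 (w(N) = 3 + 15 = 18)
j(q) = -21/4 - q/4 (j(q) = -5 + (-1 - q)/4 = -5 + (-1/4 - q/4) = -21/4 - q/4)
I = 2
K(J) = (-35/4 + J)**2 (K(J) = (J + (-21/4 - 1/4*14))**2 = (J + (-21/4 - 7/2))**2 = (J - 35/4)**2 = (-35/4 + J)**2)
K(I)**2 = ((-35 + 4*2)**2/16)**2 = ((-35 + 8)**2/16)**2 = ((1/16)*(-27)**2)**2 = ((1/16)*729)**2 = (729/16)**2 = 531441/256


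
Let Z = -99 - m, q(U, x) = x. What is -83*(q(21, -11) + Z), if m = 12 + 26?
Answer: 12284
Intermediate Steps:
m = 38
Z = -137 (Z = -99 - 1*38 = -99 - 38 = -137)
-83*(q(21, -11) + Z) = -83*(-11 - 137) = -83*(-148) = 12284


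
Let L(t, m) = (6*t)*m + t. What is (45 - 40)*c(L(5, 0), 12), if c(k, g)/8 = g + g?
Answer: 960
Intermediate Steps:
L(t, m) = t + 6*m*t (L(t, m) = 6*m*t + t = t + 6*m*t)
c(k, g) = 16*g (c(k, g) = 8*(g + g) = 8*(2*g) = 16*g)
(45 - 40)*c(L(5, 0), 12) = (45 - 40)*(16*12) = 5*192 = 960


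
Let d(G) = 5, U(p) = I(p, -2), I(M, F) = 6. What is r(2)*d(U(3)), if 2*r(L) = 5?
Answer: 25/2 ≈ 12.500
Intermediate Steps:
U(p) = 6
r(L) = 5/2 (r(L) = (½)*5 = 5/2)
r(2)*d(U(3)) = (5/2)*5 = 25/2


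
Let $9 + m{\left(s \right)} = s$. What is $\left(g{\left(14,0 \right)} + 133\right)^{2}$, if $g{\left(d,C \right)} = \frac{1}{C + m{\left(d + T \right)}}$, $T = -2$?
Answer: $\frac{160000}{9} \approx 17778.0$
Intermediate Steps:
$m{\left(s \right)} = -9 + s$
$g{\left(d,C \right)} = \frac{1}{-11 + C + d}$ ($g{\left(d,C \right)} = \frac{1}{C + \left(-9 + \left(d - 2\right)\right)} = \frac{1}{C + \left(-9 + \left(-2 + d\right)\right)} = \frac{1}{C + \left(-11 + d\right)} = \frac{1}{-11 + C + d}$)
$\left(g{\left(14,0 \right)} + 133\right)^{2} = \left(\frac{1}{-11 + 0 + 14} + 133\right)^{2} = \left(\frac{1}{3} + 133\right)^{2} = \left(\frac{400}{3}\right)^{2} = \frac{160000}{9}$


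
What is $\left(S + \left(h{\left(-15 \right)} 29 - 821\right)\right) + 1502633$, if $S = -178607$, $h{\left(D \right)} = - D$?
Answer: $1323640$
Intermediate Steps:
$\left(S + \left(h{\left(-15 \right)} 29 - 821\right)\right) + 1502633 = \left(-178607 - \left(821 - \left(-1\right) \left(-15\right) 29\right)\right) + 1502633 = \left(-178607 + \left(15 \cdot 29 - 821\right)\right) + 1502633 = \left(-178607 + \left(435 - 821\right)\right) + 1502633 = \left(-178607 - 386\right) + 1502633 = -178993 + 1502633 = 1323640$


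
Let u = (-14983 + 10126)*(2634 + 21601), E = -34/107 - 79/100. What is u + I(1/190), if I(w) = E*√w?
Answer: -117709395 - 11853*√190/2033000 ≈ -1.1771e+8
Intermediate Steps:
E = -11853/10700 (E = -34*1/107 - 79*1/100 = -34/107 - 79/100 = -11853/10700 ≈ -1.1078)
I(w) = -11853*√w/10700
u = -117709395 (u = -4857*24235 = -117709395)
u + I(1/190) = -117709395 - 11853*√190/190/10700 = -117709395 - 11853*√190/2033000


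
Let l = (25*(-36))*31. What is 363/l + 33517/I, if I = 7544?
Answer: 77698819/17539800 ≈ 4.4299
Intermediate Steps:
l = -27900 (l = -900*31 = -27900)
363/l + 33517/I = 363/(-27900) + 33517/7544 = 363*(-1/27900) + 33517*(1/7544) = -121/9300 + 33517/7544 = 77698819/17539800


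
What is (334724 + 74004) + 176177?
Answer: 584905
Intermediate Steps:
(334724 + 74004) + 176177 = 408728 + 176177 = 584905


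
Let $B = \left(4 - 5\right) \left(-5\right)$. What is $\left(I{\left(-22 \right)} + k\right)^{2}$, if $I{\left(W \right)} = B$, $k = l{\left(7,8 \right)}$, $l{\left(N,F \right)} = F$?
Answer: $169$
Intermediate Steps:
$k = 8$
$B = 5$ ($B = \left(-1\right) \left(-5\right) = 5$)
$I{\left(W \right)} = 5$
$\left(I{\left(-22 \right)} + k\right)^{2} = \left(5 + 8\right)^{2} = 13^{2} = 169$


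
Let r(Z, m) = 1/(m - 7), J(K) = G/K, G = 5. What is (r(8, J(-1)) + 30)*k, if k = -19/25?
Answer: -6821/300 ≈ -22.737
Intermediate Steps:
J(K) = 5/K
r(Z, m) = 1/(-7 + m)
k = -19/25 (k = -19*1/25 = -19/25 ≈ -0.76000)
(r(8, J(-1)) + 30)*k = (1/(-7 + 5/(-1)) + 30)*(-19/25) = (1/(-7 + 5*(-1)) + 30)*(-19/25) = (1/(-7 - 5) + 30)*(-19/25) = (1/(-12) + 30)*(-19/25) = (-1/12 + 30)*(-19/25) = (359/12)*(-19/25) = -6821/300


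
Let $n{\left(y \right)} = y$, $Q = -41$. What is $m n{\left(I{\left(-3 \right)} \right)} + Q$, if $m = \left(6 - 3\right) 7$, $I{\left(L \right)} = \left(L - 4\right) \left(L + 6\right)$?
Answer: $-482$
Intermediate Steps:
$I{\left(L \right)} = \left(-4 + L\right) \left(6 + L\right)$
$m = 21$ ($m = 3 \cdot 7 = 21$)
$m n{\left(I{\left(-3 \right)} \right)} + Q = 21 \left(-24 + \left(-3\right)^{2} + 2 \left(-3\right)\right) - 41 = 21 \left(-24 + 9 - 6\right) - 41 = 21 \left(-21\right) - 41 = -441 - 41 = -482$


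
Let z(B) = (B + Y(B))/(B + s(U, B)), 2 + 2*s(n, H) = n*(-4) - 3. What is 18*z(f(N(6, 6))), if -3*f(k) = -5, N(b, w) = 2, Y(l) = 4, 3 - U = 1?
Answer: -612/29 ≈ -21.103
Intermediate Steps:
U = 2 (U = 3 - 1*1 = 3 - 1 = 2)
f(k) = 5/3 (f(k) = -⅓*(-5) = 5/3)
s(n, H) = -5/2 - 2*n (s(n, H) = -1 + (n*(-4) - 3)/2 = -1 + (-4*n - 3)/2 = -1 + (-3 - 4*n)/2 = -1 + (-3/2 - 2*n) = -5/2 - 2*n)
z(B) = (4 + B)/(-13/2 + B) (z(B) = (B + 4)/(B + (-5/2 - 2*2)) = (4 + B)/(B + (-5/2 - 4)) = (4 + B)/(B - 13/2) = (4 + B)/(-13/2 + B))
18*z(f(N(6, 6))) = 18*(2*(4 + 5/3)/(-13 + 2*(5/3))) = 18*(2*(17/3)/(-13 + 10/3)) = 18*(2*(17/3)/(-29/3)) = 18*(2*(-3/29)*(17/3)) = 18*(-34/29) = -612/29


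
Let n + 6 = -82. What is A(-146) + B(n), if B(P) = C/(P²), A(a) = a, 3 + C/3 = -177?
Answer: -282791/1936 ≈ -146.07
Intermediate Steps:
C = -540 (C = -9 + 3*(-177) = -9 - 531 = -540)
n = -88 (n = -6 - 82 = -88)
B(P) = -540/P²
A(-146) + B(n) = -146 - 540/(-88)² = -146 - 540*1/7744 = -146 - 135/1936 = -282791/1936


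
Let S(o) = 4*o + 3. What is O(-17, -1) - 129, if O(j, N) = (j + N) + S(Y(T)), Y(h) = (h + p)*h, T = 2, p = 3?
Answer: -104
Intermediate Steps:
Y(h) = h*(3 + h) (Y(h) = (h + 3)*h = (3 + h)*h = h*(3 + h))
S(o) = 3 + 4*o
O(j, N) = 43 + N + j (O(j, N) = (j + N) + (3 + 4*(2*(3 + 2))) = (N + j) + (3 + 4*(2*5)) = (N + j) + (3 + 4*10) = (N + j) + (3 + 40) = (N + j) + 43 = 43 + N + j)
O(-17, -1) - 129 = (43 - 1 - 17) - 129 = 25 - 129 = -104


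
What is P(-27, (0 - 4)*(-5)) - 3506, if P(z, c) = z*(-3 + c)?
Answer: -3965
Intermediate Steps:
P(-27, (0 - 4)*(-5)) - 3506 = -27*(-3 + (0 - 4)*(-5)) - 3506 = -27*(-3 - 4*(-5)) - 3506 = -27*(-3 + 20) - 3506 = -27*17 - 3506 = -459 - 3506 = -3965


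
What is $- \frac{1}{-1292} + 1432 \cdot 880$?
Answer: $\frac{1628126721}{1292} \approx 1.2602 \cdot 10^{6}$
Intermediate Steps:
$- \frac{1}{-1292} + 1432 \cdot 880 = \left(-1\right) \left(- \frac{1}{1292}\right) + 1260160 = \frac{1}{1292} + 1260160 = \frac{1628126721}{1292}$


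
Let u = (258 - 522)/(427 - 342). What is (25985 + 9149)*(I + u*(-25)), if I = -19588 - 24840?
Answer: -26489490104/17 ≈ -1.5582e+9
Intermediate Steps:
I = -44428
u = -264/85 ≈ -3.1059
(25985 + 9149)*(I + u*(-25)) = (25985 + 9149)*(-44428 - 264/85*(-25)) = 35134*(-44428 + 1320/17) = 35134*(-753956/17) = -26489490104/17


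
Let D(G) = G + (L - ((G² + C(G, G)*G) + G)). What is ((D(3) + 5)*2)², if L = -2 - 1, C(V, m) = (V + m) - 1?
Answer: 1936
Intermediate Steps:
C(V, m) = -1 + V + m
L = -3
D(G) = -3 - G² - G*(-1 + 2*G) (D(G) = G + (-3 - ((G² + (-1 + G + G)*G) + G)) = G + (-3 - ((G² + (-1 + 2*G)*G) + G)) = G + (-3 - ((G² + G*(-1 + 2*G)) + G)) = G + (-3 - (G + G² + G*(-1 + 2*G))) = G + (-3 + (-G - G² - G*(-1 + 2*G))) = G + (-3 - G - G² - G*(-1 + 2*G)) = -3 - G² - G*(-1 + 2*G))
((D(3) + 5)*2)² = (((-3 + 3 - 3*3²) + 5)*2)² = (((-3 + 3 - 3*9) + 5)*2)² = (((-3 + 3 - 27) + 5)*2)² = ((-27 + 5)*2)² = (-22*2)² = (-44)² = 1936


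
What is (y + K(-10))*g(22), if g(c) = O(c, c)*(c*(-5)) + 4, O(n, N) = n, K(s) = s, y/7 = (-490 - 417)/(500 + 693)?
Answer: 44162064/1193 ≈ 37018.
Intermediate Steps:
y = -6349/1193 (y = 7*((-490 - 417)/(500 + 693)) = 7*(-907/1193) = -6349/1193 ≈ -5.3219)
g(c) = 4 - 5*c² (g(c) = c*(c*(-5)) + 4 = c*(-5*c) + 4 = -5*c² + 4 = 4 - 5*c²)
(y + K(-10))*g(22) = (-6349/1193 - 10)*(4 - 5*22²) = -18279*(4 - 5*484)/1193 = -18279*(4 - 2420)/1193 = -18279/1193*(-2416) = 44162064/1193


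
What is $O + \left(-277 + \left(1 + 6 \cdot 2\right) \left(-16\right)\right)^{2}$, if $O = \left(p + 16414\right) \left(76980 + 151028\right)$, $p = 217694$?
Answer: $53378732089$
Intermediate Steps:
$O = 53378496864$ ($O = \left(217694 + 16414\right) \left(76980 + 151028\right) = 234108 \cdot 228008 = 53378496864$)
$O + \left(-277 + \left(1 + 6 \cdot 2\right) \left(-16\right)\right)^{2} = 53378496864 + \left(-277 + \left(1 + 6 \cdot 2\right) \left(-16\right)\right)^{2} = 53378496864 + \left(-277 + \left(1 + 12\right) \left(-16\right)\right)^{2} = 53378496864 + \left(-277 + 13 \left(-16\right)\right)^{2} = 53378496864 + \left(-277 - 208\right)^{2} = 53378496864 + \left(-485\right)^{2} = 53378496864 + 235225 = 53378732089$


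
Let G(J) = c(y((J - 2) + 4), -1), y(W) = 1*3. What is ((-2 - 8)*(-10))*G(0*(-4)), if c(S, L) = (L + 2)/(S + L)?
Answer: 50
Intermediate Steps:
y(W) = 3
c(S, L) = (2 + L)/(L + S)
G(J) = 1/2 (G(J) = (2 - 1)/(-1 + 3) = 1/2)
((-2 - 8)*(-10))*G(0*(-4)) = ((-2 - 8)*(-10))*(1/2) = -10*(-10)*(1/2) = 100*(1/2) = 50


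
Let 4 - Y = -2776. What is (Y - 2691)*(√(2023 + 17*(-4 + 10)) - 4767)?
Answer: -424263 + 445*√85 ≈ -4.2016e+5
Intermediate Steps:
Y = 2780 (Y = 4 - 1*(-2776) = 4 + 2776 = 2780)
(Y - 2691)*(√(2023 + 17*(-4 + 10)) - 4767) = (2780 - 2691)*(√(2023 + 17*(-4 + 10)) - 4767) = 89*(√(2023 + 17*6) - 4767) = 89*(√(2023 + 102) - 4767) = 89*(√2125 - 4767) = 89*(5*√85 - 4767) = 89*(-4767 + 5*√85) = -424263 + 445*√85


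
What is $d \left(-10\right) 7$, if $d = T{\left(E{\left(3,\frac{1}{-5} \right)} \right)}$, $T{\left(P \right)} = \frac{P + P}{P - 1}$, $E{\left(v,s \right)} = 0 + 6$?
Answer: $-168$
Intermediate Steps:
$E{\left(v,s \right)} = 6$
$T{\left(P \right)} = \frac{2 P}{-1 + P}$
$d = \frac{12}{5}$ ($d = 2 \cdot 6 \frac{1}{-1 + 6} = 2 \cdot 6 \cdot \frac{1}{5} = \frac{12}{5} \approx 2.4$)
$d \left(-10\right) 7 = \frac{12}{5} \left(-10\right) 7 = \left(-24\right) 7 = -168$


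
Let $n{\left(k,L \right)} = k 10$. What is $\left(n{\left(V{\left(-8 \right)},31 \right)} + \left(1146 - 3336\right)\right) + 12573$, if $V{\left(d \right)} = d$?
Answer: $10303$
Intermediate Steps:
$n{\left(k,L \right)} = 10 k$
$\left(n{\left(V{\left(-8 \right)},31 \right)} + \left(1146 - 3336\right)\right) + 12573 = \left(10 \left(-8\right) + \left(1146 - 3336\right)\right) + 12573 = \left(-80 + \left(1146 - 3336\right)\right) + 12573 = \left(-80 - 2190\right) + 12573 = -2270 + 12573 = 10303$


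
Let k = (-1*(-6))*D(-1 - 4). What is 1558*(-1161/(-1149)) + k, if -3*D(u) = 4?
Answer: 599882/383 ≈ 1566.3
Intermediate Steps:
D(u) = -4/3 (D(u) = -1/3*4 = -4/3)
k = -8 (k = -1*(-6)*(-4/3) = 6*(-4/3) = -8)
1558*(-1161/(-1149)) + k = 1558*(-1161/(-1149)) - 8 = 1558*(-1161*(-1/1149)) - 8 = 1558*(387/383) - 8 = 602946/383 - 8 = 599882/383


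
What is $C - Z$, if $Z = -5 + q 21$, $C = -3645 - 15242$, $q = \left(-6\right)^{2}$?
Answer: $-19638$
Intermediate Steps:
$q = 36$
$C = -18887$ ($C = -3645 - 15242 = -18887$)
$Z = 751$ ($Z = -5 + 36 \cdot 21 = -5 + 756 = 751$)
$C - Z = -18887 - 751 = -19638$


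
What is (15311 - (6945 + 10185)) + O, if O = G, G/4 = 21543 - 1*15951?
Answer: 20549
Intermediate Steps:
G = 22368 (G = 4*(21543 - 1*15951) = 4*(21543 - 15951) = 4*5592 = 22368)
O = 22368
(15311 - (6945 + 10185)) + O = (15311 - (6945 + 10185)) + 22368 = (15311 - 1*17130) + 22368 = (15311 - 17130) + 22368 = -1819 + 22368 = 20549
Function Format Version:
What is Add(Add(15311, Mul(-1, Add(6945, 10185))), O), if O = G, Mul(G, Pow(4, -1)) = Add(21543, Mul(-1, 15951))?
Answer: 20549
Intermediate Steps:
G = 22368 (G = Mul(4, Add(21543, Mul(-1, 15951))) = Mul(4, Add(21543, -15951)) = Mul(4, 5592) = 22368)
O = 22368
Add(Add(15311, Mul(-1, Add(6945, 10185))), O) = Add(Add(15311, Mul(-1, Add(6945, 10185))), 22368) = Add(Add(15311, Mul(-1, 17130)), 22368) = Add(Add(15311, -17130), 22368) = Add(-1819, 22368) = 20549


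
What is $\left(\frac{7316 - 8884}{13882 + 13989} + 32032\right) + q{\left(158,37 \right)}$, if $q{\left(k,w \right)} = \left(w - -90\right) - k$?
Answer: $\frac{891898303}{27871} \approx 32001.0$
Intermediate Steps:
$q{\left(k,w \right)} = 90 + w - k$ ($q{\left(k,w \right)} = \left(w + 90\right) - k = \left(90 + w\right) - k = 90 + w - k$)
$\left(\frac{7316 - 8884}{13882 + 13989} + 32032\right) + q{\left(158,37 \right)} = \left(\frac{7316 - 8884}{13882 + 13989} + 32032\right) + \left(90 + 37 - 158\right) = \left(- \frac{1568}{27871} + 32032\right) + \left(90 + 37 - 158\right) = \left(\left(-1568\right) \frac{1}{27871} + 32032\right) - 31 = \left(- \frac{1568}{27871} + 32032\right) - 31 = \frac{892762304}{27871} - 31 = \frac{891898303}{27871}$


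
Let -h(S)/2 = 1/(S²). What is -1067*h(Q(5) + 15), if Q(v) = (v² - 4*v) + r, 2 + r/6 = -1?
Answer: 1067/2 ≈ 533.50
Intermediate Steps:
r = -18 (r = -12 + 6*(-1) = -12 - 6 = -18)
Q(v) = -18 + v² - 4*v (Q(v) = (v² - 4*v) - 18 = -18 + v² - 4*v)
h(S) = -2/S²
-1067*h(Q(5) + 15) = -(-2134)/((-18 + 5² - 4*5) + 15)² = -(-2134)/((-18 + 25 - 20) + 15)² = -(-2134)/(-13 + 15)² = -(-2134)/2² = -(-2134)/4 = -1067*(-½) = 1067/2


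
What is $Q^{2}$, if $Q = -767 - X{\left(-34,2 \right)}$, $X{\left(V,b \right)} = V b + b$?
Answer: $491401$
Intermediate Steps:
$X{\left(V,b \right)} = b + V b$
$Q = -701$ ($Q = -767 - 2 \left(1 - 34\right) = -767 - 2 \left(-33\right) = -767 - -66 = -767 + 66 = -701$)
$Q^{2} = \left(-701\right)^{2} = 491401$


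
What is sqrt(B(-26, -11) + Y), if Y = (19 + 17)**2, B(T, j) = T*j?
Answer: sqrt(1582) ≈ 39.774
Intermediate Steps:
Y = 1296 (Y = 36**2 = 1296)
sqrt(B(-26, -11) + Y) = sqrt(-26*(-11) + 1296) = sqrt(286 + 1296) = sqrt(1582)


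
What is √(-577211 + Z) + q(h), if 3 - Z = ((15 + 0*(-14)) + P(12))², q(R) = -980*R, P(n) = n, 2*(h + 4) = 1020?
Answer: -495880 + I*√577937 ≈ -4.9588e+5 + 760.22*I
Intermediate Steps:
h = 506 (h = -4 + (½)*1020 = -4 + 510 = 506)
Z = -726 (Z = 3 - ((15 + 0*(-14)) + 12)² = 3 - ((15 + 0) + 12)² = 3 - (15 + 12)² = 3 - 1*27² = 3 - 1*729 = 3 - 729 = -726)
√(-577211 + Z) + q(h) = √(-577211 - 726) - 980*506 = √(-577937) - 495880 = I*√577937 - 495880 = -495880 + I*√577937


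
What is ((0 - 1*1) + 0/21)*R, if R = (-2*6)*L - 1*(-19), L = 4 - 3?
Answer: -7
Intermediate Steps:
L = 1
R = 7 (R = -2*6*1 - 1*(-19) = -12*1 + 19 = -12 + 19 = 7)
((0 - 1*1) + 0/21)*R = ((0 - 1*1) + 0/21)*7 = ((0 - 1) + 0*(1/21))*7 = (-1 + 0)*7 = -1*7 = -7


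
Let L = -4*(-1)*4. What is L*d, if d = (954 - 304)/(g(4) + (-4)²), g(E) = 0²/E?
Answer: 650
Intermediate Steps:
g(E) = 0 (g(E) = 0/E = 0)
L = 16 (L = 4*4 = 16)
d = 325/8 (d = (954 - 304)/(0 + (-4)²) = 650/(0 + 16) = 650/16 = 650*(1/16) = 325/8 ≈ 40.625)
L*d = 16*(325/8) = 650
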